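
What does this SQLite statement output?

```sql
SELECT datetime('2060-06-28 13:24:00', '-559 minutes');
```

2060-06-28 04:05:00

559 minutes = 9h 19m; -559 minutes from 2060-06-28 13:24:00 is 2060-06-28 04:05:00.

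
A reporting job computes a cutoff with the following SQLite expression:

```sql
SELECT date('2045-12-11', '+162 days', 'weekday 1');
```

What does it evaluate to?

Applying '+162 days' to 2045-12-11: counting 162 days forward gives 2046-05-22.
`weekday 1` advances to the next Monday; 2046-05-22 is a Tuesday, so it moves forward to 2046-05-28.

2046-05-28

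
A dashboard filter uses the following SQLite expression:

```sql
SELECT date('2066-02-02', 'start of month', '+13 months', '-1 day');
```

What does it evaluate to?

`start of month` rewinds 2066-02-02 to 2066-02-01.
Adding +13 months to 2066-02-01 gives 2067-03-01.
Going back 1 day from 2067-03-01 reaches 2067-02-28 (last day of February, 28 days).

2067-02-28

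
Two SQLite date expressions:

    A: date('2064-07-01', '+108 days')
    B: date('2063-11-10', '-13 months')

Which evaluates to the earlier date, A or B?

A = 2064-10-17.
B = 2062-10-10.
B is earlier.

B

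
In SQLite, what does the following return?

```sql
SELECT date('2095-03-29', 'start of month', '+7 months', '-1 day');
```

`start of month` rewinds 2095-03-29 to 2095-03-01.
Adding +7 months to 2095-03-01 gives 2095-10-01.
Going back 1 day from 2095-10-01 reaches 2095-09-30 (last day of September, 30 days).

2095-09-30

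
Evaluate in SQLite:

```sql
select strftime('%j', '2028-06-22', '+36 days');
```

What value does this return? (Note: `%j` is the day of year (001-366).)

First apply '+36 days': 2028-06-22 → 2028-07-28.
Day-of-year for 2028-07-28: days since 2028-01-01 inclusive = 210, zero-padded to 210.

210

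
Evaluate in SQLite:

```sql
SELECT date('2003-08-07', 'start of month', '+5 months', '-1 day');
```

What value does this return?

`start of month` rewinds 2003-08-07 to 2003-08-01.
Adding +5 months to 2003-08-01 gives 2004-01-01.
Going back 1 day from 2004-01-01 reaches 2003-12-31 (last day of December, 31 days).

2003-12-31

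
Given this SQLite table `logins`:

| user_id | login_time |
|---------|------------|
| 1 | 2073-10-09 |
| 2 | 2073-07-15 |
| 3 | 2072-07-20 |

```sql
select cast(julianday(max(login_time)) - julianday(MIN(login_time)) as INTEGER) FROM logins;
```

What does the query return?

MIN = 2072-07-20, MAX = 2073-10-09.
11 days remain in July 2072 after the 20th (31 − 20).
Full months from August 2072 through September 2073 contribute their day counts.
Then 9 days into October 2073.
Total: 11 + 31 + 30 + 31 + 30 + 31 + 31 + 28 + 31 + 30 + 31 + 30 + 31 + 31 + 30 + 9 = 446.

446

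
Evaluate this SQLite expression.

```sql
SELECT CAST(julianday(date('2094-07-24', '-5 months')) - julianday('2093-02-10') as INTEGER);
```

Adding -5 months to 2094-07-24 gives 2094-02-24.
18 days remain in February 2093 after the 10th (28 − 10).
Full months from March 2093 through January 2094 contribute their day counts.
Then 24 days into February 2094.
Total: 18 + 31 + 30 + 31 + 30 + 31 + 31 + 30 + 31 + 30 + 31 + 31 + 24 = 379.

379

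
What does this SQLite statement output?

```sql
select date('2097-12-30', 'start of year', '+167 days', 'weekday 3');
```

`start of year` rewinds 2097-12-30 to 2097-01-01.
Applying '+167 days' to 2097-01-01: counting 167 days forward gives 2097-06-17.
`weekday 3` advances to the next Wednesday; 2097-06-17 is a Monday, so it moves forward to 2097-06-19.

2097-06-19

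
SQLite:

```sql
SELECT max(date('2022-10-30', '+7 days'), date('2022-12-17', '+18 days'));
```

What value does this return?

date('2022-10-30', '+7 days') → 2022-11-06.
date('2022-12-17', '+18 days') → 2023-01-04.
Later of the two is 2023-01-04.

2023-01-04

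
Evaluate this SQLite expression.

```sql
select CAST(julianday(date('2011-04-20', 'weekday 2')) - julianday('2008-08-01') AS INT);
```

`weekday 2` advances to the next Tuesday; 2011-04-20 is a Wednesday, so it moves forward to 2011-04-26.
30 days remain in August 2008 after the 1st (31 − 1).
Full months from September 2008 through March 2011 contribute their day counts.
Then 26 days into April 2011.
Total: 30 + 30 + 31 + 30 + 31 + 31 + 28 + 31 + 30 + 31 + 30 + 31 + 31 + 30 + 31 + 30 + 31 + 31 + 28 + 31 + 30 + 31 + 30 + 31 + 31 + 30 + 31 + 30 + 31 + 31 + 28 + 31 + 26 = 998.

998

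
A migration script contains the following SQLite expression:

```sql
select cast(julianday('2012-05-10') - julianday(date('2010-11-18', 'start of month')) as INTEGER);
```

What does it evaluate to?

556

`start of month` rewinds 2010-11-18 to 2010-11-01.
29 days remain in November 2010 after the 1st (30 − 1).
Full months from December 2010 through April 2012 contribute their day counts.
Then 10 days into May 2012.
Total: 29 + 31 + 31 + 28 + 31 + 30 + 31 + 30 + 31 + 31 + 30 + 31 + 30 + 31 + 31 + 29 + 31 + 30 + 10 = 556.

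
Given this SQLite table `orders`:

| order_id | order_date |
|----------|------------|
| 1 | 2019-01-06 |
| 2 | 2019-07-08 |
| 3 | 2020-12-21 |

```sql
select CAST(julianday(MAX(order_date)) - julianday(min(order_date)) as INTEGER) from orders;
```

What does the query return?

715

MIN = 2019-01-06, MAX = 2020-12-21.
25 days remain in January 2019 after the 6th (31 − 6).
Full months from February 2019 through November 2020 contribute their day counts.
Then 21 days into December 2020.
Total: 25 + 28 + 31 + 30 + 31 + 30 + 31 + 31 + 30 + 31 + 30 + 31 + 31 + 29 + 31 + 30 + 31 + 30 + 31 + 31 + 30 + 31 + 30 + 21 = 715.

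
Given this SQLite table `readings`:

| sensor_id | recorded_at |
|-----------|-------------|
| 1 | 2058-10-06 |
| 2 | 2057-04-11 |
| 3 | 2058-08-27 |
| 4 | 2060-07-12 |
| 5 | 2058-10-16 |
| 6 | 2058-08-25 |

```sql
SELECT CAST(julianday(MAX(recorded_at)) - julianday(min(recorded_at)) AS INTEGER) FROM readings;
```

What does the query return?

1188

MIN = 2057-04-11, MAX = 2060-07-12.
19 days remain in April 2057 after the 11th (30 − 11).
Full months from May 2057 through June 2060 contribute their day counts.
Then 12 days into July 2060.
Total: 19 + 31 + 30 + 31 + 31 + 30 + 31 + 30 + 31 + 31 + 28 + 31 + 30 + 31 + 30 + 31 + 31 + 30 + 31 + 30 + 31 + 31 + 28 + 31 + 30 + 31 + 30 + 31 + 31 + 30 + 31 + 30 + 31 + 31 + 29 + 31 + 30 + 31 + 30 + 12 = 1188.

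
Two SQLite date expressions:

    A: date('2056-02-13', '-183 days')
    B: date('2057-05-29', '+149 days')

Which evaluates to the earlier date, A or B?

A

A = 2055-08-14.
B = 2057-10-25.
A is earlier.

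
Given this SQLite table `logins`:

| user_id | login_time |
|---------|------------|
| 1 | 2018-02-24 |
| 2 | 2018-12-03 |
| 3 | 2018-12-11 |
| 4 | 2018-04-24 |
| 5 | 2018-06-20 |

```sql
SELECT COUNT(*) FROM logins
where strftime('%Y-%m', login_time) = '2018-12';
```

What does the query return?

2

Rows with year-month 2018-12: 2018-12-03, 2018-12-11 → 2.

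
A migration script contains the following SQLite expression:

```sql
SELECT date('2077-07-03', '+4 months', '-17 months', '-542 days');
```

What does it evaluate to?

Adding +4 months to 2077-07-03 gives 2077-11-03.
Adding -17 months to 2077-11-03 gives 2076-06-03.
Applying '-542 days' to 2076-06-03: counting 542 days back gives 2074-12-09.

2074-12-09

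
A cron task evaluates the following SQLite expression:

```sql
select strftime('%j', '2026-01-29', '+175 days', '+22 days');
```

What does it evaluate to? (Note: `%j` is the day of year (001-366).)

226

First apply '+175 days', '+22 days': 2026-01-29 → 2026-08-14.
Day-of-year for 2026-08-14: days since 2026-01-01 inclusive = 226, zero-padded to 226.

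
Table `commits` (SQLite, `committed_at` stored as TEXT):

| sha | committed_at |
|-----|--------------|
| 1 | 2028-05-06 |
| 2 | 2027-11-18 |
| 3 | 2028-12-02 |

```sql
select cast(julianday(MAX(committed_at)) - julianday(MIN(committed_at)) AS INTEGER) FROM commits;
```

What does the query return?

MIN = 2027-11-18, MAX = 2028-12-02.
12 days remain in November 2027 after the 18th (30 − 18).
Full months from December 2027 through November 2028 contribute their day counts.
Then 2 days into December 2028.
Total: 12 + 31 + 31 + 29 + 31 + 30 + 31 + 30 + 31 + 31 + 30 + 31 + 30 + 2 = 380.

380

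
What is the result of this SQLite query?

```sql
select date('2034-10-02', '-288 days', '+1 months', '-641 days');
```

2032-04-17

Applying '-288 days' to 2034-10-02: counting 288 days back gives 2033-12-18.
Adding +1 month to 2033-12-18 gives 2034-01-18.
Applying '-641 days' to 2034-01-18: counting 641 days back gives 2032-04-17.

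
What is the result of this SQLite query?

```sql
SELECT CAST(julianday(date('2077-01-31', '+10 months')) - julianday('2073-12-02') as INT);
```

Adding +10 months to 2077-01-31 targets 2077-11-31. November 2077 has only 30 days, so SQLite normalizes the 1-day overflow forward to 2077-12-01.
29 days remain in December 2073 after the 2nd (31 − 2).
Full months from January 2074 through November 2077 contribute their day counts.
Then 1 day into December 2077.
Total: 29 + 31 + 28 + 31 + 30 + 31 + 30 + 31 + 31 + 30 + 31 + 30 + 31 + 31 + 28 + 31 + 30 + 31 + 30 + 31 + 31 + 30 + 31 + 30 + 31 + 31 + 29 + 31 + 30 + 31 + 30 + 31 + 31 + 30 + 31 + 30 + 31 + 31 + 28 + 31 + 30 + 31 + 30 + 31 + 31 + 30 + 31 + 30 + 1 = 1460.

1460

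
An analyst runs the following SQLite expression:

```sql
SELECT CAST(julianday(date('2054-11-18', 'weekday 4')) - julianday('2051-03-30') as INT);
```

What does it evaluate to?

`weekday 4` advances to the next Thursday; 2054-11-18 is a Wednesday, so it moves forward to 2054-11-19.
1 day remains in March 2051 after the 30th (31 − 30).
Full months from April 2051 through October 2054 contribute their day counts.
Then 19 days into November 2054.
Total: 1 + 30 + 31 + 30 + 31 + 31 + 30 + 31 + 30 + 31 + 31 + 29 + 31 + 30 + 31 + 30 + 31 + 31 + 30 + 31 + 30 + 31 + 31 + 28 + 31 + 30 + 31 + 30 + 31 + 31 + 30 + 31 + 30 + 31 + 31 + 28 + 31 + 30 + 31 + 30 + 31 + 31 + 30 + 31 + 19 = 1330.

1330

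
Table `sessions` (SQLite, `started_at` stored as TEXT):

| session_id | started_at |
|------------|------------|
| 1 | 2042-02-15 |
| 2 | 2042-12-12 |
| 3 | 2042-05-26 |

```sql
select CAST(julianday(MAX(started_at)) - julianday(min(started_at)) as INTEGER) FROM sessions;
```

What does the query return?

MIN = 2042-02-15, MAX = 2042-12-12.
13 days remain in February 2042 after the 15th (28 − 15).
Full months from March 2042 through November 2042 contribute their day counts.
Then 12 days into December 2042.
Total: 13 + 31 + 30 + 31 + 30 + 31 + 31 + 30 + 31 + 30 + 12 = 300.

300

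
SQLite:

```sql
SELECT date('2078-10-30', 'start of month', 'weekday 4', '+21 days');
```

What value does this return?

2078-10-27

`start of month` rewinds 2078-10-30 to 2078-10-01.
`weekday 4` advances to the next Thursday; 2078-10-01 is a Saturday, so it moves forward to 2078-10-06.
Advancing 21 more days within October lands on 2078-10-27.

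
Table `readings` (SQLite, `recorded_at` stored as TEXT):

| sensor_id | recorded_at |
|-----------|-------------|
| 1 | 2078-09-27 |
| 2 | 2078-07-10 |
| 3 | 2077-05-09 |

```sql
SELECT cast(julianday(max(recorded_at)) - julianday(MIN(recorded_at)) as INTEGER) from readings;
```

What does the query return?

MIN = 2077-05-09, MAX = 2078-09-27.
22 days remain in May 2077 after the 9th (31 − 9).
Full months from June 2077 through August 2078 contribute their day counts.
Then 27 days into September 2078.
Total: 22 + 30 + 31 + 31 + 30 + 31 + 30 + 31 + 31 + 28 + 31 + 30 + 31 + 30 + 31 + 31 + 27 = 506.

506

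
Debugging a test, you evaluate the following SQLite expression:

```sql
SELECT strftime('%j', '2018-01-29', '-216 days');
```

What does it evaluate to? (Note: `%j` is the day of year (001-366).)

First apply '-216 days': 2018-01-29 → 2017-06-27.
Day-of-year for 2017-06-27: days since 2017-01-01 inclusive = 178, zero-padded to 178.

178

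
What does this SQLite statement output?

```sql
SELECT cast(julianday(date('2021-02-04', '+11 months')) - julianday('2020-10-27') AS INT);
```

434

Adding +11 months to 2021-02-04 gives 2022-01-04.
4 days remain in October 2020 after the 27th (31 − 27).
Full months from November 2020 through December 2021 contribute their day counts.
Then 4 days into January 2022.
Total: 4 + 30 + 31 + 31 + 28 + 31 + 30 + 31 + 30 + 31 + 31 + 30 + 31 + 30 + 31 + 4 = 434.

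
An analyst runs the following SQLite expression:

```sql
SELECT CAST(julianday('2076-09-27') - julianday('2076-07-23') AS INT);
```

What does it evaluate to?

8 days remain in July 2076 after the 23rd (31 − 23).
August 2076: 31 days.
Then 27 days into September 2076.
Total: 8 + 31 + 27 = 66.

66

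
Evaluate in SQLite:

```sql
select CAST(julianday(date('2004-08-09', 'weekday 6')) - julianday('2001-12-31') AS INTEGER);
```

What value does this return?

`weekday 6` advances to the next Saturday; 2004-08-09 is a Monday, so it moves forward to 2004-08-14.
0 days remain in December 2001 after the 31st (31 − 31).
Full months from January 2002 through July 2004 contribute their day counts.
Then 14 days into August 2004.
Total: 0 + 31 + 28 + 31 + 30 + 31 + 30 + 31 + 31 + 30 + 31 + 30 + 31 + 31 + 28 + 31 + 30 + 31 + 30 + 31 + 31 + 30 + 31 + 30 + 31 + 31 + 29 + 31 + 30 + 31 + 30 + 31 + 14 = 957.

957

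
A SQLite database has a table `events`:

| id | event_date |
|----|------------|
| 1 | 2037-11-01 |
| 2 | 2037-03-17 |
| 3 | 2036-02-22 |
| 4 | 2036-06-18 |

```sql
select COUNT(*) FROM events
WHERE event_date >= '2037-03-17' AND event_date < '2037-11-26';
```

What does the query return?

Rows in [2037-03-17, 2037-11-26): 2037-11-01, 2037-03-17 → 2 rows.

2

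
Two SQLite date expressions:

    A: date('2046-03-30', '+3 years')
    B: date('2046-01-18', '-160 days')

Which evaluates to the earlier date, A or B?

A = 2049-03-30.
B = 2045-08-11.
B is earlier.

B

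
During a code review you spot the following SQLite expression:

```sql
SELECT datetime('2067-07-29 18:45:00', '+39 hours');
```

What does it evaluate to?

2067-07-31 09:45:00

+39 hours from 2067-07-29 18:45:00 is 2067-07-31 09:45:00 (crosses midnight).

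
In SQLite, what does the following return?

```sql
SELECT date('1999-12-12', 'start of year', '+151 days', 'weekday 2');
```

1999-06-01

`start of year` rewinds 1999-12-12 to 1999-01-01.
Applying '+151 days' to 1999-01-01: counting 151 days forward gives 1999-06-01.
`weekday 2` advances to the next Tuesday; 1999-06-01 is already a Tuesday, so it stays at 1999-06-01.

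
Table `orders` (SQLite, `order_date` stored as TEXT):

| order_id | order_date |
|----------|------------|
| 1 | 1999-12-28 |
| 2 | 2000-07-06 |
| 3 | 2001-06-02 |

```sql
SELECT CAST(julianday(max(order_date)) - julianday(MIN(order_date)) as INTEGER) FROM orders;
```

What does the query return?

MIN = 1999-12-28, MAX = 2001-06-02.
3 days remain in December 1999 after the 28th (31 − 28).
Full months from January 2000 through May 2001 contribute their day counts.
Then 2 days into June 2001.
Total: 3 + 31 + 29 + 31 + 30 + 31 + 30 + 31 + 31 + 30 + 31 + 30 + 31 + 31 + 28 + 31 + 30 + 31 + 2 = 522.

522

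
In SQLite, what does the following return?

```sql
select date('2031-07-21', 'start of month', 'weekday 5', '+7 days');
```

`start of month` rewinds 2031-07-21 to 2031-07-01.
`weekday 5` advances to the next Friday; 2031-07-01 is a Tuesday, so it moves forward to 2031-07-04.
Advancing 7 more days within July lands on 2031-07-11.

2031-07-11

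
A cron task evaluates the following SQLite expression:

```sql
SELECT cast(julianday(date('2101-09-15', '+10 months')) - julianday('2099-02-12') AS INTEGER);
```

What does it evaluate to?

Adding +10 months to 2101-09-15 gives 2102-07-15.
16 days remain in February 2099 after the 12th (28 − 12).
Full months from March 2099 through June 2102 contribute their day counts.
Then 15 days into July 2102.
Total: 16 + 31 + 30 + 31 + 30 + 31 + 31 + 30 + 31 + 30 + 31 + 31 + 28 + 31 + 30 + 31 + 30 + 31 + 31 + 30 + 31 + 30 + 31 + 31 + 28 + 31 + 30 + 31 + 30 + 31 + 31 + 30 + 31 + 30 + 31 + 31 + 28 + 31 + 30 + 31 + 30 + 15 = 1248.

1248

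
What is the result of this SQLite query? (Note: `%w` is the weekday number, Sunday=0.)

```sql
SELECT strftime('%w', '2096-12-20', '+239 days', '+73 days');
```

First apply '+239 days', '+73 days': 2096-12-20 → 2097-10-28.
2097-10-28 is a Monday; with Sunday=0 that is 1.

1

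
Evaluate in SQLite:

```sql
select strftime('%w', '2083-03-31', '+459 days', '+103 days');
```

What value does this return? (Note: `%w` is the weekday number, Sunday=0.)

First apply '+459 days', '+103 days': 2083-03-31 → 2084-10-13.
2084-10-13 is a Friday; with Sunday=0 that is 5.

5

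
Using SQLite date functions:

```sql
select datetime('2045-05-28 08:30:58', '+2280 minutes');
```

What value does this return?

2045-05-29 22:30:58

2280 minutes = 38h 0m; +2280 minutes from 2045-05-28 08:30:58 is 2045-05-29 22:30:58 (crosses midnight).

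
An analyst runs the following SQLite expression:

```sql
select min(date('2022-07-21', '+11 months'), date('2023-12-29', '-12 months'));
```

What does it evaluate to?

date('2022-07-21', '+11 months') → 2023-06-21.
date('2023-12-29', '-12 months') → 2022-12-29.
Earlier of the two is 2022-12-29.

2022-12-29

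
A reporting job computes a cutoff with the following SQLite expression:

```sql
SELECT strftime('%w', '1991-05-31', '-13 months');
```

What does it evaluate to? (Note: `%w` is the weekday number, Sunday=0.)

First apply '-13 months': 1991-05-31 → 1990-05-01.
1990-05-01 is a Tuesday; with Sunday=0 that is 2.

2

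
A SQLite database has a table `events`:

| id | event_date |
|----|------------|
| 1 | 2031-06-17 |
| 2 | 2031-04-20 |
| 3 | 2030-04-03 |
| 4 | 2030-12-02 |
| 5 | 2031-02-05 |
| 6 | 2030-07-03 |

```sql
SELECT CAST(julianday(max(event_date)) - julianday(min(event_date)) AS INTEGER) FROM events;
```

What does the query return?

MIN = 2030-04-03, MAX = 2031-06-17.
27 days remain in April 2030 after the 3rd (30 − 3).
Full months from May 2030 through May 2031 contribute their day counts.
Then 17 days into June 2031.
Total: 27 + 31 + 30 + 31 + 31 + 30 + 31 + 30 + 31 + 31 + 28 + 31 + 30 + 31 + 17 = 440.

440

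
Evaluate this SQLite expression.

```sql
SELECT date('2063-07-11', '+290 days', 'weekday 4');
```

2064-05-01

Applying '+290 days' to 2063-07-11: counting 290 days forward gives 2064-04-26.
`weekday 4` advances to the next Thursday; 2064-04-26 is a Saturday, so it moves forward to 2064-05-01.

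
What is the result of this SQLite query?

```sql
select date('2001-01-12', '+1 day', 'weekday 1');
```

2001-01-15

Advancing 1 more day within January lands on 2001-01-13.
`weekday 1` advances to the next Monday; 2001-01-13 is a Saturday, so it moves forward to 2001-01-15.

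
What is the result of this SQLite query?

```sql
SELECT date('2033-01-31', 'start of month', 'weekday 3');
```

`start of month` rewinds 2033-01-31 to 2033-01-01.
`weekday 3` advances to the next Wednesday; 2033-01-01 is a Saturday, so it moves forward to 2033-01-05.

2033-01-05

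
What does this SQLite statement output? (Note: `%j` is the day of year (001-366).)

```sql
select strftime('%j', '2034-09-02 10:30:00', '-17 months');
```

092

First apply '-17 months': 2034-09-02 10:30:00 → 2033-04-02 10:30:00.
Day-of-year for 2033-04-02: days since 2033-01-01 inclusive = 92, zero-padded to 092.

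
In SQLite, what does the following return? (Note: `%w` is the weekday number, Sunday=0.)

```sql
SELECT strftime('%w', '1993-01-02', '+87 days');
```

2

First apply '+87 days': 1993-01-02 → 1993-03-30.
1993-03-30 is a Tuesday; with Sunday=0 that is 2.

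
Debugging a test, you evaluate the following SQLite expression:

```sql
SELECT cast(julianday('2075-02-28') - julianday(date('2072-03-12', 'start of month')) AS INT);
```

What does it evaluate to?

1094

`start of month` rewinds 2072-03-12 to 2072-03-01.
30 days remain in March 2072 after the 1st (31 − 1).
Full months from April 2072 through January 2075 contribute their day counts.
Then 28 days into February 2075.
Total: 30 + 30 + 31 + 30 + 31 + 31 + 30 + 31 + 30 + 31 + 31 + 28 + 31 + 30 + 31 + 30 + 31 + 31 + 30 + 31 + 30 + 31 + 31 + 28 + 31 + 30 + 31 + 30 + 31 + 31 + 30 + 31 + 30 + 31 + 31 + 28 = 1094.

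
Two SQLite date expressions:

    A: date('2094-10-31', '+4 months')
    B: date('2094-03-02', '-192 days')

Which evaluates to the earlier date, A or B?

A = 2095-03-03.
B = 2093-08-22.
B is earlier.

B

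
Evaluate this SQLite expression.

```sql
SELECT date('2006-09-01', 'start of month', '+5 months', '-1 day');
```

`start of month` rewinds 2006-09-01 to 2006-09-01.
Adding +5 months to 2006-09-01 gives 2007-02-01.
Going back 1 day from 2007-02-01 reaches 2007-01-31 (last day of January, 31 days).

2007-01-31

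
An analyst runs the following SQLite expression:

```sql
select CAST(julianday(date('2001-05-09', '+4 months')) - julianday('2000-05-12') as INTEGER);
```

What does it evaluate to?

485

Adding +4 months to 2001-05-09 gives 2001-09-09.
19 days remain in May 2000 after the 12th (31 − 12).
Full months from June 2000 through August 2001 contribute their day counts.
Then 9 days into September 2001.
Total: 19 + 30 + 31 + 31 + 30 + 31 + 30 + 31 + 31 + 28 + 31 + 30 + 31 + 30 + 31 + 31 + 9 = 485.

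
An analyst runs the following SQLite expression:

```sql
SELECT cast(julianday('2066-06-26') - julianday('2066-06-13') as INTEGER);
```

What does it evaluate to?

13

Both dates are in June 2066: 26 − 13 = 13.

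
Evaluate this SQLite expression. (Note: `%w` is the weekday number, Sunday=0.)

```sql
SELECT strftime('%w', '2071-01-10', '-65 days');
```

First apply '-65 days': 2071-01-10 → 2070-11-06.
2070-11-06 is a Thursday; with Sunday=0 that is 4.

4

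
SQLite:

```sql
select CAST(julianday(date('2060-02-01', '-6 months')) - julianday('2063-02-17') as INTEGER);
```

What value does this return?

Adding -6 months to 2060-02-01 gives 2059-08-01.
30 days remain in August 2059 after the 1st (31 − 1).
Full months from September 2059 through January 2063 contribute their day counts.
Then 17 days into February 2063.
Total: 30 + 30 + 31 + 30 + 31 + 31 + 29 + 31 + 30 + 31 + 30 + 31 + 31 + 30 + 31 + 30 + 31 + 31 + 28 + 31 + 30 + 31 + 30 + 31 + 31 + 30 + 31 + 30 + 31 + 31 + 28 + 31 + 30 + 31 + 30 + 31 + 31 + 30 + 31 + 30 + 31 + 31 + 17 = 1296.
The subtraction is earlier − later, so the result is −1296 → -1296.

-1296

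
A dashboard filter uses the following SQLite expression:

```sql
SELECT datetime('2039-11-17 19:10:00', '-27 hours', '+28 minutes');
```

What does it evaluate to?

-27 hours from 2039-11-17 19:10:00 is 2039-11-16 16:10:00 (crosses midnight).
+28 minutes from 2039-11-16 16:10:00 is 2039-11-16 16:38:00.

2039-11-16 16:38:00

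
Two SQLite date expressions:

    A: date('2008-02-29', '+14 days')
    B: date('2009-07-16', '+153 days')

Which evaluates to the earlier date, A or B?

A = 2008-03-14.
B = 2009-12-16.
A is earlier.

A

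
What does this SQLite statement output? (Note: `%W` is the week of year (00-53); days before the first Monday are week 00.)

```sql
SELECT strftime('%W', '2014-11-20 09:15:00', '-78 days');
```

First apply '-78 days': 2014-11-20 09:15:00 → 2014-09-03 09:15:00.
2014-09-03 is a Wednesday. SQLite's %W counts Mondays since the year started; the result is 35.

35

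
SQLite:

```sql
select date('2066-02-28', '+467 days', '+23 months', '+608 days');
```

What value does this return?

2071-01-08

Applying '+467 days' to 2066-02-28: counting 467 days forward gives 2067-06-10.
Adding +23 months to 2067-06-10 gives 2069-05-10.
Applying '+608 days' to 2069-05-10: counting 608 days forward gives 2071-01-08.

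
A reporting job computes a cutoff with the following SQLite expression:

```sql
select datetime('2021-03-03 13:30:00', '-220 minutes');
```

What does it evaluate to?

220 minutes = 3h 40m; -220 minutes from 2021-03-03 13:30:00 is 2021-03-03 09:50:00.

2021-03-03 09:50:00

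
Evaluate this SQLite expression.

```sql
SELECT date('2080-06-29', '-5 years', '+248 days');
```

Adding -5 years to 2080-06-29 gives 2075-06-29.
Applying '+248 days' to 2075-06-29: counting 248 days forward gives 2076-03-03.

2076-03-03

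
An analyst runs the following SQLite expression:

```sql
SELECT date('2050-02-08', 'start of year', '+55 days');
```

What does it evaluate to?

2050-02-25

`start of year` rewinds 2050-02-08 to 2050-01-01.
Applying '+55 days' to 2050-01-01: counting 55 days forward gives 2050-02-25.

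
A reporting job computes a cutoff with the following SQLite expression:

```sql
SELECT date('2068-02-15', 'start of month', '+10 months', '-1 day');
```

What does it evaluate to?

2068-11-30

`start of month` rewinds 2068-02-15 to 2068-02-01.
Adding +10 months to 2068-02-01 gives 2068-12-01.
Going back 1 day from 2068-12-01 reaches 2068-11-30 (last day of November, 30 days).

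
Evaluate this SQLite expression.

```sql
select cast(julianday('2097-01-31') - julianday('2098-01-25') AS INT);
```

-359

0 days remain in January 2097 after the 31st (31 − 31).
Full months from February 2097 through December 2097 contribute their day counts.
Then 25 days into January 2098.
Total: 0 + 28 + 31 + 30 + 31 + 30 + 31 + 31 + 30 + 31 + 30 + 31 + 25 = 359.
The subtraction is earlier − later, so the result is −359 → -359.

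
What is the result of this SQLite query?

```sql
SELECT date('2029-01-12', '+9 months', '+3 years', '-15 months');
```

2031-07-12

Adding +9 months to 2029-01-12 gives 2029-10-12.
Adding +3 years to 2029-10-12 gives 2032-10-12.
Adding -15 months to 2032-10-12 gives 2031-07-12.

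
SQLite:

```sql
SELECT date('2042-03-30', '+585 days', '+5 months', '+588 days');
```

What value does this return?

Applying '+585 days' to 2042-03-30: counting 585 days forward gives 2043-11-05.
Adding +5 months to 2043-11-05 gives 2044-04-05.
Applying '+588 days' to 2044-04-05: counting 588 days forward gives 2045-11-14.

2045-11-14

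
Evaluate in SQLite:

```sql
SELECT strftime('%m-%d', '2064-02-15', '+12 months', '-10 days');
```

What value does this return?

02-05

First apply '+12 months', '-10 days': 2064-02-15 → 2065-02-05.
`%m-%d` extracts the month-day: 02-05.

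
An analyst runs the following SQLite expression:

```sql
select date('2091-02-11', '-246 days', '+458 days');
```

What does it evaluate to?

Applying '-246 days' to 2091-02-11: counting 246 days back gives 2090-06-10.
Applying '+458 days' to 2090-06-10: counting 458 days forward gives 2091-09-11.

2091-09-11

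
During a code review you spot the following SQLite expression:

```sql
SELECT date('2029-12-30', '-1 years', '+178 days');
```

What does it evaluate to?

2029-06-26

Adding -1 year to 2029-12-30 gives 2028-12-30.
Applying '+178 days' to 2028-12-30: counting 178 days forward gives 2029-06-26.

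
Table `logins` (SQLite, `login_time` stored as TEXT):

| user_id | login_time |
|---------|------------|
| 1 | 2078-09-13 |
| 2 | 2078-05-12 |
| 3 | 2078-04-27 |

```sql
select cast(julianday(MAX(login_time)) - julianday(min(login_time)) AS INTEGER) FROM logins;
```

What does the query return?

MIN = 2078-04-27, MAX = 2078-09-13.
3 days remain in April 2078 after the 27th (30 − 27).
May 2078: 31 days.
June 2078: 30 days.
July 2078: 31 days.
August 2078: 31 days.
Then 13 days into September 2078.
Total: 3 + 31 + 30 + 31 + 31 + 13 = 139.

139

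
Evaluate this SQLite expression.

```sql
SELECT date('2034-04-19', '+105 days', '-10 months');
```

2033-10-02

Applying '+105 days' to 2034-04-19: counting 105 days forward gives 2034-08-02.
Adding -10 months to 2034-08-02 gives 2033-10-02.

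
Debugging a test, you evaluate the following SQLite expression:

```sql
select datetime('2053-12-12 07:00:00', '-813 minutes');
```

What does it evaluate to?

813 minutes = 13h 33m; -813 minutes from 2053-12-12 07:00:00 is 2053-12-11 17:27:00 (crosses midnight).

2053-12-11 17:27:00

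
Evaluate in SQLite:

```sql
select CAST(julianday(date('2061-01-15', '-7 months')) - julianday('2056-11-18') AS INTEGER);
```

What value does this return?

Adding -7 months to 2061-01-15 gives 2060-06-15.
12 days remain in November 2056 after the 18th (30 − 18).
Full months from December 2056 through May 2060 contribute their day counts.
Then 15 days into June 2060.
Total: 12 + 31 + 31 + 28 + 31 + 30 + 31 + 30 + 31 + 31 + 30 + 31 + 30 + 31 + 31 + 28 + 31 + 30 + 31 + 30 + 31 + 31 + 30 + 31 + 30 + 31 + 31 + 28 + 31 + 30 + 31 + 30 + 31 + 31 + 30 + 31 + 30 + 31 + 31 + 29 + 31 + 30 + 31 + 15 = 1305.

1305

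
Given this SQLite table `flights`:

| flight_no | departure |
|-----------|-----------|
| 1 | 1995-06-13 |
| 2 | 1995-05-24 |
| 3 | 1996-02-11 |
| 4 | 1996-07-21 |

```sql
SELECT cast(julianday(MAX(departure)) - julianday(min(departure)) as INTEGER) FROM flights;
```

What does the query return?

424

MIN = 1995-05-24, MAX = 1996-07-21.
7 days remain in May 1995 after the 24th (31 − 24).
Full months from June 1995 through June 1996 contribute their day counts.
Then 21 days into July 1996.
Total: 7 + 30 + 31 + 31 + 30 + 31 + 30 + 31 + 31 + 29 + 31 + 30 + 31 + 30 + 21 = 424.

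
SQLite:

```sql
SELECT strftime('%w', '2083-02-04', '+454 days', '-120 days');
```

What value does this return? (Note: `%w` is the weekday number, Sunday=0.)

2

First apply '+454 days', '-120 days': 2083-02-04 → 2084-01-04.
2084-01-04 is a Tuesday; with Sunday=0 that is 2.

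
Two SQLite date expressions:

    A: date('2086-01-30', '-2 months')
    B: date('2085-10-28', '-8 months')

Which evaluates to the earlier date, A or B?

A = 2085-11-30.
B = 2085-02-28.
B is earlier.

B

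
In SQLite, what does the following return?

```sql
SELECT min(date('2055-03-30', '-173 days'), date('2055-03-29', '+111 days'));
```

2054-10-08

date('2055-03-30', '-173 days') → 2054-10-08.
date('2055-03-29', '+111 days') → 2055-07-18.
Earlier of the two is 2054-10-08.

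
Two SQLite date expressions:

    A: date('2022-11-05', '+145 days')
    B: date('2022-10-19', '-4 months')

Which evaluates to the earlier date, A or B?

B

A = 2023-03-30.
B = 2022-06-19.
B is earlier.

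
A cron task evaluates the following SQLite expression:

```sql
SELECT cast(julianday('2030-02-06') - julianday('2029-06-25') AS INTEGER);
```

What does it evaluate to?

226

5 days remain in June 2029 after the 25th (30 − 25).
Full months from July 2029 through January 2030 contribute their day counts.
Then 6 days into February 2030.
Total: 5 + 31 + 31 + 30 + 31 + 30 + 31 + 31 + 6 = 226.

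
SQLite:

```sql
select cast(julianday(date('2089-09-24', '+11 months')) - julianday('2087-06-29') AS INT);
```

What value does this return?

Adding +11 months to 2089-09-24 gives 2090-08-24.
1 day remains in June 2087 after the 29th (30 − 29).
Full months from July 2087 through July 2090 contribute their day counts.
Then 24 days into August 2090.
Total: 1 + 31 + 31 + 30 + 31 + 30 + 31 + 31 + 29 + 31 + 30 + 31 + 30 + 31 + 31 + 30 + 31 + 30 + 31 + 31 + 28 + 31 + 30 + 31 + 30 + 31 + 31 + 30 + 31 + 30 + 31 + 31 + 28 + 31 + 30 + 31 + 30 + 31 + 24 = 1152.

1152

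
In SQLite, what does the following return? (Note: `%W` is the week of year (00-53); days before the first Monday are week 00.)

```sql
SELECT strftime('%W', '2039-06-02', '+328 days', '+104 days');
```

32

First apply '+328 days', '+104 days': 2039-06-02 → 2040-08-07.
2040-08-07 is a Tuesday. SQLite's %W counts Mondays since the year started; the result is 32.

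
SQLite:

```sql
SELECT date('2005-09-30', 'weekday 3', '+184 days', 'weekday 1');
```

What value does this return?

`weekday 3` advances to the next Wednesday; 2005-09-30 is a Friday, so it moves forward to 2005-10-05.
Applying '+184 days' to 2005-10-05: counting 184 days forward gives 2006-04-07.
`weekday 1` advances to the next Monday; 2006-04-07 is a Friday, so it moves forward to 2006-04-10.

2006-04-10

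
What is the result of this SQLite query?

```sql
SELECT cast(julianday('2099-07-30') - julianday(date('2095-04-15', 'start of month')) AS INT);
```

`start of month` rewinds 2095-04-15 to 2095-04-01.
29 days remain in April 2095 after the 1st (30 − 1).
Full months from May 2095 through June 2099 contribute their day counts.
Then 30 days into July 2099.
Total: 29 + 31 + 30 + 31 + 31 + 30 + 31 + 30 + 31 + 31 + 29 + 31 + 30 + 31 + 30 + 31 + 31 + 30 + 31 + 30 + 31 + 31 + 28 + 31 + 30 + 31 + 30 + 31 + 31 + 30 + 31 + 30 + 31 + 31 + 28 + 31 + 30 + 31 + 30 + 31 + 31 + 30 + 31 + 30 + 31 + 31 + 28 + 31 + 30 + 31 + 30 + 30 = 1581.

1581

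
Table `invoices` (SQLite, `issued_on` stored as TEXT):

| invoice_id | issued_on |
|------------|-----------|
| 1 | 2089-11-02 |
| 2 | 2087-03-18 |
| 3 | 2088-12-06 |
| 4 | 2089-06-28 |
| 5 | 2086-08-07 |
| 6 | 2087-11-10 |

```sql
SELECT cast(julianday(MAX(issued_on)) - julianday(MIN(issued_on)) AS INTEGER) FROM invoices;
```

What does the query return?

1183

MIN = 2086-08-07, MAX = 2089-11-02.
24 days remain in August 2086 after the 7th (31 − 7).
Full months from September 2086 through October 2089 contribute their day counts.
Then 2 days into November 2089.
Total: 24 + 30 + 31 + 30 + 31 + 31 + 28 + 31 + 30 + 31 + 30 + 31 + 31 + 30 + 31 + 30 + 31 + 31 + 29 + 31 + 30 + 31 + 30 + 31 + 31 + 30 + 31 + 30 + 31 + 31 + 28 + 31 + 30 + 31 + 30 + 31 + 31 + 30 + 31 + 2 = 1183.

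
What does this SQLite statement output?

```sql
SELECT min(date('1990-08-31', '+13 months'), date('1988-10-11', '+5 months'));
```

date('1990-08-31', '+13 months') → 1991-10-01.
date('1988-10-11', '+5 months') → 1989-03-11.
Earlier of the two is 1989-03-11.

1989-03-11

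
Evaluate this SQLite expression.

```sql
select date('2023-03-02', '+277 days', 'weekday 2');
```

Applying '+277 days' to 2023-03-02: counting 277 days forward gives 2023-12-04.
`weekday 2` advances to the next Tuesday; 2023-12-04 is a Monday, so it moves forward to 2023-12-05.

2023-12-05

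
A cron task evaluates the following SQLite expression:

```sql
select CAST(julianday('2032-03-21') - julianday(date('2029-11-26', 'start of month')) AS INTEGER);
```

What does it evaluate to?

871

`start of month` rewinds 2029-11-26 to 2029-11-01.
29 days remain in November 2029 after the 1st (30 − 1).
Full months from December 2029 through February 2032 contribute their day counts.
Then 21 days into March 2032.
Total: 29 + 31 + 31 + 28 + 31 + 30 + 31 + 30 + 31 + 31 + 30 + 31 + 30 + 31 + 31 + 28 + 31 + 30 + 31 + 30 + 31 + 31 + 30 + 31 + 30 + 31 + 31 + 29 + 21 = 871.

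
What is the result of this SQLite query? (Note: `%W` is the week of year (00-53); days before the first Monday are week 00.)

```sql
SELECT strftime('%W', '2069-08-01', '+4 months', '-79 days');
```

36

First apply '+4 months', '-79 days': 2069-08-01 → 2069-09-13.
2069-09-13 is a Friday. SQLite's %W counts Mondays since the year started; the result is 36.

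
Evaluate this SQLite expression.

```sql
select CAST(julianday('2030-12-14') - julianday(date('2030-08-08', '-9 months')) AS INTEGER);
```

401

Adding -9 months to 2030-08-08 gives 2029-11-08.
22 days remain in November 2029 after the 8th (30 − 8).
Full months from December 2029 through November 2030 contribute their day counts.
Then 14 days into December 2030.
Total: 22 + 31 + 31 + 28 + 31 + 30 + 31 + 30 + 31 + 31 + 30 + 31 + 30 + 14 = 401.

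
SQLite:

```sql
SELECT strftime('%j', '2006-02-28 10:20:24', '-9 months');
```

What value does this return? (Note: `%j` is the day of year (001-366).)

148

First apply '-9 months': 2006-02-28 10:20:24 → 2005-05-28 10:20:24.
Day-of-year for 2005-05-28: days since 2005-01-01 inclusive = 148, zero-padded to 148.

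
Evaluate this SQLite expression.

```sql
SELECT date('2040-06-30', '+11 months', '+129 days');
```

2041-10-06

Adding +11 months to 2040-06-30 gives 2041-05-30.
Applying '+129 days' to 2041-05-30: counting 129 days forward gives 2041-10-06.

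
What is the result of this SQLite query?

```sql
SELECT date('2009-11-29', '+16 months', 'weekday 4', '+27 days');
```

Adding +16 months to 2009-11-29 gives 2011-03-29.
`weekday 4` advances to the next Thursday; 2011-03-29 is a Tuesday, so it moves forward to 2011-03-31.
March 2011 has 31 days; 0 remain after the 31st, so 1 days reach 2011-04-01.
Advancing 26 more days within April lands on 2011-04-27.

2011-04-27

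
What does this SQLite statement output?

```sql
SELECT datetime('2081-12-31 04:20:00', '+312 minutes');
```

312 minutes = 5h 12m; +312 minutes from 2081-12-31 04:20:00 is 2081-12-31 09:32:00.

2081-12-31 09:32:00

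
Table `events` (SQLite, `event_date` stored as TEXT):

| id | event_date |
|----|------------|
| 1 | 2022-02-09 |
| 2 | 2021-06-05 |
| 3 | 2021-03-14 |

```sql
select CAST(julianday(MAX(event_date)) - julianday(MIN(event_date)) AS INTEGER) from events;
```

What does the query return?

MIN = 2021-03-14, MAX = 2022-02-09.
17 days remain in March 2021 after the 14th (31 − 14).
Full months from April 2021 through January 2022 contribute their day counts.
Then 9 days into February 2022.
Total: 17 + 30 + 31 + 30 + 31 + 31 + 30 + 31 + 30 + 31 + 31 + 9 = 332.

332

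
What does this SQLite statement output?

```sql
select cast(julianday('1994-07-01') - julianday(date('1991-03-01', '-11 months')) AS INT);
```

Adding -11 months to 1991-03-01 gives 1990-04-01.
29 days remain in April 1990 after the 1st (30 − 1).
Full months from May 1990 through June 1994 contribute their day counts.
Then 1 day into July 1994.
Total: 29 + 31 + 30 + 31 + 31 + 30 + 31 + 30 + 31 + 31 + 28 + 31 + 30 + 31 + 30 + 31 + 31 + 30 + 31 + 30 + 31 + 31 + 29 + 31 + 30 + 31 + 30 + 31 + 31 + 30 + 31 + 30 + 31 + 31 + 28 + 31 + 30 + 31 + 30 + 31 + 31 + 30 + 31 + 30 + 31 + 31 + 28 + 31 + 30 + 31 + 30 + 1 = 1552.

1552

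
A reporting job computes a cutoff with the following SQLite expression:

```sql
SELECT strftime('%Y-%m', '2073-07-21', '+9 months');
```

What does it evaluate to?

First apply '+9 months': 2073-07-21 → 2074-04-21.
`%Y-%m` extracts the year-month: 2074-04.

2074-04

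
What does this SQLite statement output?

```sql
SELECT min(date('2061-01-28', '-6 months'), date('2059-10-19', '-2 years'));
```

2057-10-19

date('2061-01-28', '-6 months') → 2060-07-28.
date('2059-10-19', '-2 years') → 2057-10-19.
Earlier of the two is 2057-10-19.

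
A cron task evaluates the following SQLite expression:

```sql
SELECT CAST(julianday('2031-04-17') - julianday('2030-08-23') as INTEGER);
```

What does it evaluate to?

8 days remain in August 2030 after the 23rd (31 − 23).
Full months from September 2030 through March 2031 contribute their day counts.
Then 17 days into April 2031.
Total: 8 + 30 + 31 + 30 + 31 + 31 + 28 + 31 + 17 = 237.

237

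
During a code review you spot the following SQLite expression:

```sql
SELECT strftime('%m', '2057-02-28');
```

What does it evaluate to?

02

`%m` extracts the 2-digit month (01-12): 02.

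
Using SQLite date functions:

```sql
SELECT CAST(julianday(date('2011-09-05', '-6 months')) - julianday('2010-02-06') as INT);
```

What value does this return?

392

Adding -6 months to 2011-09-05 gives 2011-03-05.
22 days remain in February 2010 after the 6th (28 − 6).
Full months from March 2010 through February 2011 contribute their day counts.
Then 5 days into March 2011.
Total: 22 + 31 + 30 + 31 + 30 + 31 + 31 + 30 + 31 + 30 + 31 + 31 + 28 + 5 = 392.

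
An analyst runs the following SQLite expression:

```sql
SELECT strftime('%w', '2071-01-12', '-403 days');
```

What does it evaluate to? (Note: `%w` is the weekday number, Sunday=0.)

First apply '-403 days': 2071-01-12 → 2069-12-05.
2069-12-05 is a Thursday; with Sunday=0 that is 4.

4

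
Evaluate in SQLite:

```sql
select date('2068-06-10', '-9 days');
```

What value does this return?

2068-06-01

Going back 9 days within June lands on 2068-06-01.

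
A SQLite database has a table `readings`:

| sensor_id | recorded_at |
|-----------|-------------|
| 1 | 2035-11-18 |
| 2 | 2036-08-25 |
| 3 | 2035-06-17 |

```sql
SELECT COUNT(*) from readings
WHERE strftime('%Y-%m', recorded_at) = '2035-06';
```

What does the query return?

Rows with year-month 2035-06: 2035-06-17 → 1.

1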